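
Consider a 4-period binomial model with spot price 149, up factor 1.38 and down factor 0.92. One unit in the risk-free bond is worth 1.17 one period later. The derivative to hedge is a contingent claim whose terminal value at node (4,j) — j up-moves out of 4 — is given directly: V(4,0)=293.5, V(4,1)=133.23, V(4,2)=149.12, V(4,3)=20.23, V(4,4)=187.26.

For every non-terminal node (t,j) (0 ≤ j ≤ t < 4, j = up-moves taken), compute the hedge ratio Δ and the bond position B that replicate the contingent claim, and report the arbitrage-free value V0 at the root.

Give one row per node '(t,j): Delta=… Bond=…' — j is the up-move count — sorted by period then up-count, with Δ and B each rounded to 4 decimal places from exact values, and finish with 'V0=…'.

(0,0): Delta=-0.3204 Bond=110.5293
(1,0): Delta=-0.7367 Bond=186.3748
(1,1): Delta=-0.0874 Bond=81.3926
(2,0): Delta=-0.9507 Bond=245.0570
(2,1): Delta=-0.6168 Bond=195.3798
(2,2): Delta=0.2091 Bond=11.1030
(3,0): Delta=-3.0029 Bond=524.8205
(3,1): Delta=0.1985 Bond=86.7094
(3,2): Delta=-1.0733 Bond=347.7778
(3,3): Delta=0.9273 Bond=-268.2308
V0=62.7838

Since d<R<u, set p* = (R−d)/(u−d) = 0.5435; price each node as the discounted p*-expectation of its children.
Terminal values V(4,·): V(4,0)=293.5000, V(4,1)=133.2300, V(4,2)=149.1200, V(4,3)=20.2300, V(4,4)=187.2600
  t=3,j=0: stock 116.0245 → up 160.1138 (V=133.2300), down 106.7426 (V=293.5000). Price 176.4075; hedge Δ=-3.0029, bond B=524.8205.
  t=3,j=1: stock 174.0368 → up 240.1707 (V=149.1200), down 160.1138 (V=133.2300). Price 121.2529; hedge Δ=0.1985, bond B=86.7094.
  t=3,j=2: stock 261.0552 → up 360.2561 (V=20.2300), down 240.1707 (V=149.1200). Price 67.5821; hedge Δ=-1.0733, bond B=347.7778.
  t=3,j=3: stock 391.5827 → up 540.3842 (V=187.2600), down 360.2561 (V=20.2300). Price 94.8779; hedge Δ=0.9273, bond B=-268.2308.
  t=2,j=0: stock 126.1136 → up 174.0368 (V=121.2529), down 116.0245 (V=176.4075). Price 125.1557; hedge Δ=-0.9507, bond B=245.0570.
  t=2,j=1: stock 189.1704 → up 261.0552 (V=67.5821), down 174.0368 (V=121.2529). Price 78.7043; hedge Δ=-0.6168, bond B=195.3798.
  t=2,j=2: stock 283.7556 → up 391.5827 (V=94.8779), down 261.0552 (V=67.5821). Price 70.4417; hedge Δ=0.2091, bond B=11.1030.
  t=1,j=0: stock 137.0800 → up 189.1704 (V=78.7043), down 126.1136 (V=125.1557). Price 85.3935; hedge Δ=-0.7367, bond B=186.3748.
  t=1,j=1: stock 205.6200 → up 283.7556 (V=70.4417), down 189.1704 (V=78.7043). Price 63.4306; hedge Δ=-0.0874, bond B=81.3926.
  t=0,j=0: stock 149.0000 → up 205.6200 (V=63.4306), down 137.0800 (V=85.3935). Price 62.7838; hedge Δ=-0.3204, bond B=110.5293.
Each (Δ,B) replicates both successor values, so the strategy is self-financing and V0 is arbitrage-free.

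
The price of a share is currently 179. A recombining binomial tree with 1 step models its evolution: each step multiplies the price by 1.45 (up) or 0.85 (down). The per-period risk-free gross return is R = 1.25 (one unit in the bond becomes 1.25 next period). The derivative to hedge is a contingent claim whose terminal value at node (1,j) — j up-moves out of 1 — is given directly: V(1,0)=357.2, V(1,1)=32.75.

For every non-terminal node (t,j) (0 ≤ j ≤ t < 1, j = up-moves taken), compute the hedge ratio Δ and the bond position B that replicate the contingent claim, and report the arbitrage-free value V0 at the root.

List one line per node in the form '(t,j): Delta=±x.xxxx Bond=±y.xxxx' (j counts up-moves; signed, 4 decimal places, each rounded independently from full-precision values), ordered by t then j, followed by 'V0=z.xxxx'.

(0,0): Delta=-3.0209 Bond=653.4700
V0=112.7200

Risk-neutral probability p* = (R−d)/(u−d) = (1.25−0.85)/(1.45−0.85) = 0.6667.
Payoff layer (t=1): V(1,0)=357.2000, V(1,1)=32.7500
(0,0): S=179.0000. Δ = (V_up−V_dn)/(S_up−S_dn) = (32.7500−357.2000)/(259.5500−152.1500) = -3.0209. V = [p*·32.7500 + (1−p*)·357.2000]/1.25 = 112.7200. B = V − Δ·S = 653.4700.
Check: Δ(0,0)·S0 + B(0,0) = 112.7200 = V0.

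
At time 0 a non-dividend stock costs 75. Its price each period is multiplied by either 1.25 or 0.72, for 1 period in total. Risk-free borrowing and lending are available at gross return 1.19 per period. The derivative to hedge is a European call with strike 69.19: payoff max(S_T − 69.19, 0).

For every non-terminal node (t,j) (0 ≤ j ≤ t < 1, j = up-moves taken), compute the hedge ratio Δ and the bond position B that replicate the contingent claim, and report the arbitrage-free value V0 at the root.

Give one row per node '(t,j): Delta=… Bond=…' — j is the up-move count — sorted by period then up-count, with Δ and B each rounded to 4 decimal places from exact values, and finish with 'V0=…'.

(0,0): Delta=0.6179 Bond=-28.0374
V0=18.3022

Since d<R<u, set p* = (R−d)/(u−d) = 0.8868; price each node as the discounted p*-expectation of its children.
Payoff layer (t=1): V(1,0)=0.0000, V(1,1)=24.5600
(0,0): S=75.0000. Δ = (V_up−V_dn)/(S_up−S_dn) = (24.5600−0.0000)/(93.7500−54.0000) = 0.6179. V = [p*·24.5600 + (1−p*)·0.0000]/1.19 = 18.3022. B = V − Δ·S = -28.0374.
The time-0 hedge costs 18.3022, which is the no-arbitrage price.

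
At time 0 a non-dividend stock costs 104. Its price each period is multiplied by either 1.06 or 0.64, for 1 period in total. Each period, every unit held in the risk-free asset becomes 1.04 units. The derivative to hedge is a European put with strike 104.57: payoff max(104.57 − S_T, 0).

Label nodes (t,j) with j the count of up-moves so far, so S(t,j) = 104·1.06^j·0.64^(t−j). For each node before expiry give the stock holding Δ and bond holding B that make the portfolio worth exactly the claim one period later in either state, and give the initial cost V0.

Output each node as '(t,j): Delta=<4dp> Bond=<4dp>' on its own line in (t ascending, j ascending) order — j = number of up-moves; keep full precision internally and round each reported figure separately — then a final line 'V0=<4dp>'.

(0,0): Delta=-0.8702 Bond=92.2404
V0=1.7404

Since d<R<u, set p* = (R−d)/(u−d) = 0.9524; price each node as the discounted p*-expectation of its children.
Terminal payoffs: V(1,0)=38.0100, V(1,1)=0.0000
Node (0,0) S=104.0000: V=(p*·0.0000+(1−p*)·38.0100)/1.04=1.7404; Δ=(0.0000−38.0100)/(110.2400−66.5600)=-0.8702; B=V−Δ·S=92.2404
The time-0 hedge costs 1.7404, which is the no-arbitrage price.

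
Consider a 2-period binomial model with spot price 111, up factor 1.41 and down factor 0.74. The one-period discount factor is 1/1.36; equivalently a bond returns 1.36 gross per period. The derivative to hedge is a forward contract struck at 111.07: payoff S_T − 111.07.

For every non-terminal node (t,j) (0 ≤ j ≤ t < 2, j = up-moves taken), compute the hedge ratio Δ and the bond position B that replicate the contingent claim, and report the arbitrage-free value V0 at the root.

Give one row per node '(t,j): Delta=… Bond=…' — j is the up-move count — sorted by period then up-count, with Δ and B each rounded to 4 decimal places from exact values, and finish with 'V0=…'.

(0,0): Delta=1.0000 Bond=-60.0508
(1,0): Delta=1.0000 Bond=-81.6691
(1,1): Delta=1.0000 Bond=-81.6691
V0=50.9492

Under the risk-neutral measure, an up-move has probability p* = (R−d)/(u−d) = 0.9254 and values discount at R = 1.36.
Terminal payoffs: V(2,0)=-50.2864, V(2,1)=4.7474, V(2,2)=109.6091
(1,0): S=82.1400. Δ = (V_up−V_dn)/(S_up−S_dn) = (4.7474−-50.2864)/(115.8174−60.7836) = 1.0000. V = [p*·4.7474 + (1−p*)·-50.2864]/1.36 = 0.4709. B = V − Δ·S = -81.6691.
(1,1): S=156.5100. Δ = (V_up−V_dn)/(S_up−S_dn) = (109.6091−4.7474)/(220.6791−115.8174) = 1.0000. V = [p*·109.6091 + (1−p*)·4.7474]/1.36 = 74.8409. B = V − Δ·S = -81.6691.
(0,0): S=111.0000. Δ = (V_up−V_dn)/(S_up−S_dn) = (74.8409−0.4709)/(156.5100−82.1400) = 1.0000. V = [p*·74.8409 + (1−p*)·0.4709]/1.36 = 50.9492. B = V − Δ·S = -60.0508.
Root portfolio cost Δ·111+B reproduces V0=50.9492.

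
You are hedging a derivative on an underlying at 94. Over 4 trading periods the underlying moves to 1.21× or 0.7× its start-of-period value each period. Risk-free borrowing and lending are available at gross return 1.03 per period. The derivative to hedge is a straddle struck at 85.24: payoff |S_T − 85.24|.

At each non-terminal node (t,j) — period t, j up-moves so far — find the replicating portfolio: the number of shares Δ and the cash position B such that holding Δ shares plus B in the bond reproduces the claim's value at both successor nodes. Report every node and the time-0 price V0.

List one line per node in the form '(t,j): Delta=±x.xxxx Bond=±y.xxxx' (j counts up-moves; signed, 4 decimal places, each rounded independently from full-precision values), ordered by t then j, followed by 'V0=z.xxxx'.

(0,0): Delta=0.4087 Bond=0.8258
(1,0): Delta=-0.2631 Bond=45.0551
(1,1): Delta=0.6207 Bond=-23.2610
(2,0): Delta=-1.0000 Bond=80.3469
(2,1): Delta=-0.0306 Bond=27.8939
(2,2): Delta=0.8262 Bond=-52.2421
(3,0): Delta=-1.0000 Bond=82.7573
(3,1): Delta=-1.0000 Bond=82.7573
(3,2): Delta=0.2753 Bond=-0.7382
(3,3): Delta=1.0000 Bond=-82.7573
V0=39.2407

The replicating-portfolio and risk-neutral prices coincide; use p* = (1.03−0.7)/(1.21−0.7) = 0.6471 for the latter.
Payoff layer (t=4): V(4,0)=62.6706, V(4,1)=46.2272, V(4,2)=17.8036, V(4,3)=31.3287, V(4,4)=116.2573
(3,0): S=32.2420. Δ = (V_up−V_dn)/(S_up−S_dn) = (46.2272−62.6706)/(39.0128−22.5694) = -1.0000. V = [p*·46.2272 + (1−p*)·62.6706]/1.03 = 50.5153. B = V − Δ·S = 82.7573.
(3,1): S=55.7326. Δ = (V_up−V_dn)/(S_up−S_dn) = (17.8036−46.2272)/(67.4364−39.0128) = -1.0000. V = [p*·17.8036 + (1−p*)·46.2272]/1.03 = 27.0247. B = V − Δ·S = 82.7573.
(3,2): S=96.3378. Δ = (V_up−V_dn)/(S_up−S_dn) = (31.3287−17.8036)/(116.5687−67.4364) = 0.2753. V = [p*·31.3287 + (1−p*)·17.8036]/1.03 = 25.7817. B = V − Δ·S = -0.7382.
(3,3): S=166.5267. Δ = (V_up−V_dn)/(S_up−S_dn) = (116.2573−31.3287)/(201.4973−116.5687) = 1.0000. V = [p*·116.2573 + (1−p*)·31.3287]/1.03 = 83.7695. B = V − Δ·S = -82.7573.
(2,0): S=46.0600. Δ = (V_up−V_dn)/(S_up−S_dn) = (27.0247−50.5153)/(55.7326−32.2420) = -1.0000. V = [p*·27.0247 + (1−p*)·50.5153]/1.03 = 34.2869. B = V − Δ·S = 80.3469.
(2,1): S=79.6180. Δ = (V_up−V_dn)/(S_up−S_dn) = (25.7817−27.0247)/(96.3378−55.7326) = -0.0306. V = [p*·25.7817 + (1−p*)·27.0247]/1.03 = 25.4567. B = V − Δ·S = 27.8939.
(2,2): S=137.6254. Δ = (V_up−V_dn)/(S_up−S_dn) = (83.7695−25.7817)/(166.5267−96.3378) = 0.8262. V = [p*·83.7695 + (1−p*)·25.7817]/1.03 = 61.4594. B = V − Δ·S = -52.2421.
(1,0): S=65.8000. Δ = (V_up−V_dn)/(S_up−S_dn) = (25.4567−34.2869)/(79.6180−46.0600) = -0.2631. V = [p*·25.4567 + (1−p*)·34.2869]/1.03 = 27.7410. B = V − Δ·S = 45.0551.
(1,1): S=113.7400. Δ = (V_up−V_dn)/(S_up−S_dn) = (61.4594−25.4567)/(137.6254−79.6180) = 0.6207. V = [p*·61.4594 + (1−p*)·25.4567]/1.03 = 47.3326. B = V − Δ·S = -23.2610.
(0,0): S=94.0000. Δ = (V_up−V_dn)/(S_up−S_dn) = (47.3326−27.7410)/(113.7400−65.8000) = 0.4087. V = [p*·47.3326 + (1−p*)·27.7410]/1.03 = 39.2407. B = V − Δ·S = 0.8258.
Root portfolio cost Δ·94+B reproduces V0=39.2407.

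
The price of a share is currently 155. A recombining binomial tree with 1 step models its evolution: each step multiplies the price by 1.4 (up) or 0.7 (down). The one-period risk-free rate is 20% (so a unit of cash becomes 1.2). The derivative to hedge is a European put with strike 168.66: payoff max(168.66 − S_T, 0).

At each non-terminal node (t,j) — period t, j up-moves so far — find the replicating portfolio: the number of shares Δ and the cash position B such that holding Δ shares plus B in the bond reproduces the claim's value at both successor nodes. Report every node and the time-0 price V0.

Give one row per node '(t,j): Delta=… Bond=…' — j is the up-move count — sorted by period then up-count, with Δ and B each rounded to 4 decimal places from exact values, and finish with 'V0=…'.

(0,0): Delta=-0.5545 Bond=100.2667
V0=14.3238

Risk-neutral probability p* = (R−d)/(u−d) = (1.2−0.7)/(1.4−0.7) = 0.7143.
Terminal values V(1,·): V(1,0)=60.1600, V(1,1)=0.0000
(0,0): S=155.0000. Δ = (V_up−V_dn)/(S_up−S_dn) = (0.0000−60.1600)/(217.0000−108.5000) = -0.5545. V = [p*·0.0000 + (1−p*)·60.1600]/1.2 = 14.3238. B = V − Δ·S = 100.2667.
Self-financing check: at every node Δ·S+B equals the discounted successor values.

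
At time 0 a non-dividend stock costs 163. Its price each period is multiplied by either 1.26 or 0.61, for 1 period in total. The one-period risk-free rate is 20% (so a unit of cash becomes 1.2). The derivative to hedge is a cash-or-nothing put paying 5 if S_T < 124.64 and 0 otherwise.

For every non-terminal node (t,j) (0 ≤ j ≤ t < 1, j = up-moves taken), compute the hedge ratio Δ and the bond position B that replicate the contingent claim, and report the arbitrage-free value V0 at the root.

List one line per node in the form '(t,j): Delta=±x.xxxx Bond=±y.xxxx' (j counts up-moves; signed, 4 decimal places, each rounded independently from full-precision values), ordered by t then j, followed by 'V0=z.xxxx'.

(0,0): Delta=-0.0472 Bond=8.0769
V0=0.3846

No-arbitrage ⇒ martingale measure with p* = (R−d)/(u−d) = 0.9077.
Payoff layer (t=1): V(1,0)=5.0000, V(1,1)=0.0000
(0,0): S=163.0000. Δ = (V_up−V_dn)/(S_up−S_dn) = (0.0000−5.0000)/(205.3800−99.4300) = -0.0472. V = [p*·0.0000 + (1−p*)·5.0000]/1.2 = 0.3846. B = V − Δ·S = 8.0769.
Root portfolio cost Δ·163+B reproduces V0=0.3846.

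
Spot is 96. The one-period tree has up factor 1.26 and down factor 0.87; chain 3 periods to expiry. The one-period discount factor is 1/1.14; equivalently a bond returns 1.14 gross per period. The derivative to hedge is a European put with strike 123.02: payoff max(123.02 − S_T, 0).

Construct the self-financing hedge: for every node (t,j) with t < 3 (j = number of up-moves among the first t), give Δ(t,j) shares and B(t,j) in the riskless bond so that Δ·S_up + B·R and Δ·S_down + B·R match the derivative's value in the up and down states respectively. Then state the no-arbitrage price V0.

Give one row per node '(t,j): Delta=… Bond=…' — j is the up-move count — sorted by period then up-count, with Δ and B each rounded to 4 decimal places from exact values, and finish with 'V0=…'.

Under the risk-neutral measure, an up-move has probability p* = (R−d)/(u−d) = 0.6923 and values discount at R = 1.14.
Terminal values V(3,·): V(3,0)=59.8037, V(3,1)=31.4654, V(3,2)=0.0000, V(3,3)=0.0000
Node (2,0) S=72.6624: V=(p*·31.4654+(1−p*)·59.8037)/1.14=35.2499; Δ=(31.4654−59.8037)/(91.5546−63.2163)=-1.0000; B=V−Δ·S=107.9123
Node (2,1) S=105.2352: V=(p*·0.0000+(1−p*)·31.4654)/1.14=8.4927; Δ=(0.0000−31.4654)/(132.5964−91.5546)=-0.7667; B=V−Δ·S=89.1731
Node (2,2) S=152.4096: V=(p*·0.0000+(1−p*)·0.0000)/1.14=0.0000; Δ=(0.0000−0.0000)/(192.0361−132.5964)=0.0000; B=V−Δ·S=0.0000
Node (1,0) S=83.5200: V=(p*·8.4927+(1−p*)·35.2499)/1.14=14.6716; Δ=(8.4927−35.2499)/(105.2352−72.6624)=-0.8215; B=V−Δ·S=83.2798
Node (1,1) S=120.9600: V=(p*·0.0000+(1−p*)·8.4927)/1.14=2.2922; Δ=(0.0000−8.4927)/(152.4096−105.2352)=-0.1800; B=V−Δ·S=24.0683
Node (0,0) S=96.0000: V=(p*·2.2922+(1−p*)·14.6716)/1.14=5.3520; Δ=(2.2922−14.6716)/(120.9600−83.5200)=-0.3306; B=V−Δ·S=37.0941
The time-0 hedge costs 5.3520, which is the no-arbitrage price.

(0,0): Delta=-0.3306 Bond=37.0941
(1,0): Delta=-0.8215 Bond=83.2798
(1,1): Delta=-0.1800 Bond=24.0683
(2,0): Delta=-1.0000 Bond=107.9123
(2,1): Delta=-0.7667 Bond=89.1731
(2,2): Delta=0.0000 Bond=0.0000
V0=5.3520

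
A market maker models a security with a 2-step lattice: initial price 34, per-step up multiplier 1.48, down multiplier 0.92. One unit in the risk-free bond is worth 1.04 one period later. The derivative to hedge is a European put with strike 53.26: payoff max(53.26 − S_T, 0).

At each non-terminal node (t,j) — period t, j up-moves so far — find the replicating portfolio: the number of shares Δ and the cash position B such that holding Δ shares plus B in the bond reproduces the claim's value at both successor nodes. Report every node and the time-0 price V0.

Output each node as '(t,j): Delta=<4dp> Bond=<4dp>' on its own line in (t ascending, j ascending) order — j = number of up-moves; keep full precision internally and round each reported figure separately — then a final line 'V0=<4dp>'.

(0,0): Delta=-0.7704 Bond=42.3372
(1,0): Delta=-1.0000 Bond=51.2115
(1,1): Delta=-0.2472 Bond=17.7010
V0=16.1425

Risk-neutral probability p* = (R−d)/(u−d) = (1.04−0.92)/(1.48−0.92) = 0.2143.
Terminal payoffs: V(2,0)=24.4824, V(2,1)=6.9656, V(2,2)=0.0000
(1,0): S=31.2800. Δ = (V_up−V_dn)/(S_up−S_dn) = (6.9656−24.4824)/(46.2944−28.7776) = -1.0000. V = [p*·6.9656 + (1−p*)·24.4824]/1.04 = 19.9315. B = V − Δ·S = 51.2115.
(1,1): S=50.3200. Δ = (V_up−V_dn)/(S_up−S_dn) = (0.0000−6.9656)/(74.4736−46.2944) = -0.2472. V = [p*·0.0000 + (1−p*)·6.9656]/1.04 = 5.2625. B = V − Δ·S = 17.7010.
(0,0): S=34.0000. Δ = (V_up−V_dn)/(S_up−S_dn) = (5.2625−19.9315)/(50.3200−31.2800) = -0.7704. V = [p*·5.2625 + (1−p*)·19.9315]/1.04 = 16.1425. B = V − Δ·S = 42.3372.
Root portfolio cost Δ·34+B reproduces V0=16.1425.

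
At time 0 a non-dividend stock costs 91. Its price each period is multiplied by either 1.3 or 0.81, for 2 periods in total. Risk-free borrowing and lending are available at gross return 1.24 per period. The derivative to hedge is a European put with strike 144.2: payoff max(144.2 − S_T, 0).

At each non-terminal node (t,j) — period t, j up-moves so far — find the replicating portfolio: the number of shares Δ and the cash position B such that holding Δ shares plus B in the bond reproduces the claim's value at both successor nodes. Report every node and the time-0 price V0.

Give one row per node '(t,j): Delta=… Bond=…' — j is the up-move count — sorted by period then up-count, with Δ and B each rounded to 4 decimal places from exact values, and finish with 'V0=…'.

Under the risk-neutral measure, an up-move has probability p* = (R−d)/(u−d) = 0.8776 and values discount at R = 1.24.
Terminal values V(2,·): V(2,0)=84.4949, V(2,1)=48.3770, V(2,2)=0.0000
(1,0): S=73.7100. Δ = (V_up−V_dn)/(S_up−S_dn) = (48.3770−84.4949)/(95.8230−59.7051) = -1.0000. V = [p*·48.3770 + (1−p*)·84.4949]/1.24 = 42.5803. B = V − Δ·S = 116.2903.
(1,1): S=118.3000. Δ = (V_up−V_dn)/(S_up−S_dn) = (0.0000−48.3770)/(153.7900−95.8230) = -0.8346. V = [p*·0.0000 + (1−p*)·48.3770]/1.24 = 4.7772. B = V − Δ·S = 103.5058.
(0,0): S=91.0000. Δ = (V_up−V_dn)/(S_up−S_dn) = (4.7772−42.5803)/(118.3000−73.7100) = -0.8478. V = [p*·4.7772 + (1−p*)·42.5803]/1.24 = 7.5856. B = V − Δ·S = 84.7349.
Check: Δ(0,0)·S0 + B(0,0) = 7.5856 = V0.

(0,0): Delta=-0.8478 Bond=84.7349
(1,0): Delta=-1.0000 Bond=116.2903
(1,1): Delta=-0.8346 Bond=103.5058
V0=7.5856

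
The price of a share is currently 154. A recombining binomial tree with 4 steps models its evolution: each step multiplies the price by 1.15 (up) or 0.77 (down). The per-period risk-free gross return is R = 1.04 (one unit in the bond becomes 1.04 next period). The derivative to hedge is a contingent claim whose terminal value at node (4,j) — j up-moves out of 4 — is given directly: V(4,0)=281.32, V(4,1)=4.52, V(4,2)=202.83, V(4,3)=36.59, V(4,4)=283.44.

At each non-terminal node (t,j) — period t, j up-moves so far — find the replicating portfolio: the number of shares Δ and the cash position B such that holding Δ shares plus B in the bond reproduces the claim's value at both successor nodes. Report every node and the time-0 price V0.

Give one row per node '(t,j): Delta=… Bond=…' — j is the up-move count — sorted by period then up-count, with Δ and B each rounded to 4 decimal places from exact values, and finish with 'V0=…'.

No-arbitrage ⇒ martingale measure with p* = (R−d)/(u−d) = 0.7105.
Terminal payoffs: V(4,0)=281.3200, V(4,1)=4.5200, V(4,2)=202.8300, V(4,3)=36.5900, V(4,4)=283.4400
  t=3,j=0: stock 70.3061 → up 80.8520 (V=4.5200), down 54.1357 (V=281.3200). Price 81.3907; hedge Δ=-10.3607, bond B=809.8117.
  t=3,j=1: stock 105.0026 → up 120.7530 (V=202.8300), down 80.8520 (V=4.5200). Price 139.8312; hedge Δ=4.9701, bond B=-382.0372.
  t=3,j=2: stock 156.8220 → up 180.3454 (V=36.5900), down 120.7530 (V=202.8300). Price 81.4539; hedge Δ=-2.7896, bond B=518.9276.
  t=3,j=3: stock 234.2147 → up 269.3470 (V=283.4400), down 180.3454 (V=36.5900). Price 203.8302; hedge Δ=2.7735, bond B=-445.7751.
  t=2,j=0: stock 91.3066 → up 105.0026 (V=139.8312), down 70.3061 (V=81.3907). Price 118.1868; hedge Δ=1.6843, bond B=-35.6041.
  t=2,j=1: stock 136.3670 → up 156.8220 (V=81.4539), down 105.0026 (V=139.8312). Price 94.5698; hedge Δ=-1.1266, bond B=248.1943.
  t=2,j=2: stock 203.6650 → up 234.2147 (V=203.8302), down 156.8220 (V=81.4539). Price 161.9284; hedge Δ=1.5812, bond B=-160.1144.
  t=1,j=0: stock 118.5800 → up 136.3670 (V=94.5698), down 91.3066 (V=118.1868). Price 97.5061; hedge Δ=-0.5241, bond B=159.6559.
  t=1,j=1: stock 177.1000 → up 203.6650 (V=161.9284), down 136.3670 (V=94.5698). Price 136.9518; hedge Δ=1.0009, bond B=-40.3075.
  t=0,j=0: stock 154.0000 → up 177.1000 (V=136.9518), down 118.5800 (V=97.5061). Price 120.7051; hedge Δ=0.6741, bond B=16.9006.
The time-0 hedge costs 120.7051, which is the no-arbitrage price.

(0,0): Delta=0.6741 Bond=16.9006
(1,0): Delta=-0.5241 Bond=159.6559
(1,1): Delta=1.0009 Bond=-40.3075
(2,0): Delta=1.6843 Bond=-35.6041
(2,1): Delta=-1.1266 Bond=248.1943
(2,2): Delta=1.5812 Bond=-160.1144
(3,0): Delta=-10.3607 Bond=809.8117
(3,1): Delta=4.9701 Bond=-382.0372
(3,2): Delta=-2.7896 Bond=518.9276
(3,3): Delta=2.7735 Bond=-445.7751
V0=120.7051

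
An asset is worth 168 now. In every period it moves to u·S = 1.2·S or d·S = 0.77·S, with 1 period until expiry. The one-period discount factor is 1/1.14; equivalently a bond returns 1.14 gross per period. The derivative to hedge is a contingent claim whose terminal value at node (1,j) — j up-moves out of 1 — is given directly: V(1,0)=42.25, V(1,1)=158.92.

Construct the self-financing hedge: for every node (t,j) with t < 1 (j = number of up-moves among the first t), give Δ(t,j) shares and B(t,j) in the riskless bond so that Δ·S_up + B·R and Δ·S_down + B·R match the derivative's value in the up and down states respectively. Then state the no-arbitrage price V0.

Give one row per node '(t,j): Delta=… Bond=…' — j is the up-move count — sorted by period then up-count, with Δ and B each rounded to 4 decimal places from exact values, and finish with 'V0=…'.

Under the risk-neutral measure, an up-move has probability p* = (R−d)/(u−d) = 0.8605 and values discount at R = 1.14.
Terminal payoffs: V(1,0)=42.2500, V(1,1)=158.9200
Node (0,0) S=168.0000: V=(p*·158.9200+(1−p*)·42.2500)/1.14=125.1232; Δ=(158.9200−42.2500)/(201.6000−129.3600)=1.6150; B=V−Δ·S=-146.2024
Each (Δ,B) replicates both successor values, so the strategy is self-financing and V0 is arbitrage-free.

(0,0): Delta=1.6150 Bond=-146.2024
V0=125.1232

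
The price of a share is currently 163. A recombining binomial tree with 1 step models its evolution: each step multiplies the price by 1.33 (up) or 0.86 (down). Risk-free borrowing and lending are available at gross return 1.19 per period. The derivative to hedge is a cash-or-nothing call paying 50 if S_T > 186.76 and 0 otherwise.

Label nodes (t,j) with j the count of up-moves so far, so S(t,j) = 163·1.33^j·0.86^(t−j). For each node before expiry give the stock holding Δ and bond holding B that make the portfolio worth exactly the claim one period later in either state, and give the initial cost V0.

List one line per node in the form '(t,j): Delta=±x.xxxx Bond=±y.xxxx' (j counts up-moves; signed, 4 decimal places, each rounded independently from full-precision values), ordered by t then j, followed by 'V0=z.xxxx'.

(0,0): Delta=0.6527 Bond=-76.8818
V0=29.5012

Risk-neutral probability p* = (R−d)/(u−d) = (1.19−0.86)/(1.33−0.86) = 0.7021.
Terminal payoffs: V(1,0)=0.0000, V(1,1)=50.0000
(0,0): S=163.0000. Δ = (V_up−V_dn)/(S_up−S_dn) = (50.0000−0.0000)/(216.7900−140.1800) = 0.6527. V = [p*·50.0000 + (1−p*)·0.0000]/1.19 = 29.5012. B = V − Δ·S = -76.8818.
Each (Δ,B) replicates both successor values, so the strategy is self-financing and V0 is arbitrage-free.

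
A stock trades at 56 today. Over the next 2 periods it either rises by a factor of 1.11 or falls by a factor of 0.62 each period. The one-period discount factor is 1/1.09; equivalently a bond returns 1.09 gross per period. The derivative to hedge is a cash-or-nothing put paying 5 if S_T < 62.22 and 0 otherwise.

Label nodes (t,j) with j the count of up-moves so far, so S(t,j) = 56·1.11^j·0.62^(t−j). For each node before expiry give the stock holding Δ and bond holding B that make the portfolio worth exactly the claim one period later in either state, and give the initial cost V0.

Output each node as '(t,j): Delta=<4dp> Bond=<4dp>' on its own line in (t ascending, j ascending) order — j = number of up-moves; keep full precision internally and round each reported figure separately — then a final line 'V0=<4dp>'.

The replicating-portfolio and risk-neutral prices coincide; use p* = (1.09−0.62)/(1.11−0.62) = 0.9592 for the latter.
At expiry t=2: V(2,0)=5.0000, V(2,1)=5.0000, V(2,2)=0.0000
(1,0): S=34.7200. Δ = (V_up−V_dn)/(S_up−S_dn) = (5.0000−5.0000)/(38.5392−21.5264) = 0.0000. V = [p*·5.0000 + (1−p*)·5.0000]/1.09 = 4.5872. B = V − Δ·S = 4.5872.
(1,1): S=62.1600. Δ = (V_up−V_dn)/(S_up−S_dn) = (0.0000−5.0000)/(68.9976−38.5392) = -0.1642. V = [p*·0.0000 + (1−p*)·5.0000]/1.09 = 0.1872. B = V − Δ·S = 10.3913.
(0,0): S=56.0000. Δ = (V_up−V_dn)/(S_up−S_dn) = (0.1872−4.5872)/(62.1600−34.7200) = -0.1603. V = [p*·0.1872 + (1−p*)·4.5872]/1.09 = 0.3365. B = V − Δ·S = 9.3160.
Self-financing check: at every node Δ·S+B equals the discounted successor values.

(0,0): Delta=-0.1603 Bond=9.3160
(1,0): Delta=0.0000 Bond=4.5872
(1,1): Delta=-0.1642 Bond=10.3913
V0=0.3365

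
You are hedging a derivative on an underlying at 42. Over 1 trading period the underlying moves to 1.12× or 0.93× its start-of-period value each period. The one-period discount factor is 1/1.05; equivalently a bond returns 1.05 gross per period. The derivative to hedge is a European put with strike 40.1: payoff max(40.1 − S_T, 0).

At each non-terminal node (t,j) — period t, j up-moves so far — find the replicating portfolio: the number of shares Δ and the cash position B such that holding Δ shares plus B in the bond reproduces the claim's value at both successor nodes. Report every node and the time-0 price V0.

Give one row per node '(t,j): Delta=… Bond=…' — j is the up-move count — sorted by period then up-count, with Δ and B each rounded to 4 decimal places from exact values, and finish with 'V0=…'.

(0,0): Delta=-0.1303 Bond=5.8386
V0=0.3649

The replicating-portfolio and risk-neutral prices coincide; use p* = (1.05−0.93)/(1.12−0.93) = 0.6316 for the latter.
Terminal payoffs: V(1,0)=1.0400, V(1,1)=0.0000
Node (0,0) S=42.0000: V=(p*·0.0000+(1−p*)·1.0400)/1.05=0.3649; Δ=(0.0000−1.0400)/(47.0400−39.0600)=-0.1303; B=V−Δ·S=5.8386
The time-0 hedge costs 0.3649, which is the no-arbitrage price.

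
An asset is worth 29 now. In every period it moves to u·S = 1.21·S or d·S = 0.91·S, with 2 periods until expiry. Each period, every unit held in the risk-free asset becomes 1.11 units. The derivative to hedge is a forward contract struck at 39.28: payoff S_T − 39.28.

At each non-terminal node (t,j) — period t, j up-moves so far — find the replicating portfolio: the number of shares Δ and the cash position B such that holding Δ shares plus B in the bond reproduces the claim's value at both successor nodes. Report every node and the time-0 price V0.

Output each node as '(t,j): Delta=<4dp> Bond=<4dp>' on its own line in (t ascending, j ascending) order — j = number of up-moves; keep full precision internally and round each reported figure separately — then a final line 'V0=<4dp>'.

Under the risk-neutral measure, an up-move has probability p* = (R−d)/(u−d) = 0.6667 and values discount at R = 1.11.
Payoff layer (t=2): V(2,0)=-15.2651, V(2,1)=-7.3481, V(2,2)=3.1789
  t=1,j=0: stock 26.3900 → up 31.9319 (V=-7.3481), down 24.0149 (V=-15.2651). Price -8.9974; hedge Δ=1.0000, bond B=-35.3874.
  t=1,j=1: stock 35.0900 → up 42.4589 (V=3.1789), down 31.9319 (V=-7.3481). Price -0.2974; hedge Δ=1.0000, bond B=-35.3874.
  t=0,j=0: stock 29.0000 → up 35.0900 (V=-0.2974), down 26.3900 (V=-8.9974). Price -2.8805; hedge Δ=1.0000, bond B=-31.8805.
Each (Δ,B) replicates both successor values, so the strategy is self-financing and V0 is arbitrage-free.

(0,0): Delta=1.0000 Bond=-31.8805
(1,0): Delta=1.0000 Bond=-35.3874
(1,1): Delta=1.0000 Bond=-35.3874
V0=-2.8805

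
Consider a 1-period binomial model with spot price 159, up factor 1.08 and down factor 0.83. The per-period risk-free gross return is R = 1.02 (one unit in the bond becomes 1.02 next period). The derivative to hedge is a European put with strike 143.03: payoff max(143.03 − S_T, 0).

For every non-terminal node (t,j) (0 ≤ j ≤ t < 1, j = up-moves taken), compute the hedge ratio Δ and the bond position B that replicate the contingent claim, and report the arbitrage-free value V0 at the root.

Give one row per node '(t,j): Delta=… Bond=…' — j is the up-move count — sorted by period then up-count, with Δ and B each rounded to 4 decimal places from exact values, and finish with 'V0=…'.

Risk-neutral probability p* = (R−d)/(u−d) = (1.02−0.83)/(1.08−0.83) = 0.7600.
Terminal values V(1,·): V(1,0)=11.0600, V(1,1)=0.0000
Node (0,0) S=159.0000: V=(p*·0.0000+(1−p*)·11.0600)/1.02=2.6024; Δ=(0.0000−11.0600)/(171.7200−131.9700)=-0.2782; B=V−Δ·S=46.8424
Check: Δ(0,0)·S0 + B(0,0) = 2.6024 = V0.

(0,0): Delta=-0.2782 Bond=46.8424
V0=2.6024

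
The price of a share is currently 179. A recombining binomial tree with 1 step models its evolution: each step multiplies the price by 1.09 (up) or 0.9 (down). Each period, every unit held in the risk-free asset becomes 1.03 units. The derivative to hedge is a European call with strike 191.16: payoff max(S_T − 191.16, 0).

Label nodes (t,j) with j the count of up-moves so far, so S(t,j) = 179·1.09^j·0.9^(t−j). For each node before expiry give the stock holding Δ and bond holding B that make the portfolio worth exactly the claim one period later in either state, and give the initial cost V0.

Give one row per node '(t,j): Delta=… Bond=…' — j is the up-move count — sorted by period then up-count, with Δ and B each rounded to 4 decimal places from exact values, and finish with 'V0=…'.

(0,0): Delta=0.1161 Bond=-18.1656
V0=2.6239

The replicating-portfolio and risk-neutral prices coincide; use p* = (1.03−0.9)/(1.09−0.9) = 0.6842 for the latter.
Terminal payoffs: V(1,0)=0.0000, V(1,1)=3.9500
Node (0,0) S=179.0000: V=(p*·3.9500+(1−p*)·0.0000)/1.03=2.6239; Δ=(3.9500−0.0000)/(195.1100−161.1000)=0.1161; B=V−Δ·S=-18.1656
Root portfolio cost Δ·179+B reproduces V0=2.6239.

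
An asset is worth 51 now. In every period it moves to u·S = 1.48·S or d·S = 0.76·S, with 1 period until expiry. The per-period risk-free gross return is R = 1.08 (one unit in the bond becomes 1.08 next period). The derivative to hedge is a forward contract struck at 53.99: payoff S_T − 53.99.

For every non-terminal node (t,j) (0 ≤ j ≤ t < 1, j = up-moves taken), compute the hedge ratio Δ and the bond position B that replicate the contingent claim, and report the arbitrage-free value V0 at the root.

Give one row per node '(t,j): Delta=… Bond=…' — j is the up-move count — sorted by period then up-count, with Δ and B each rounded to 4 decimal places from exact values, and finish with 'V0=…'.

Under the risk-neutral measure, an up-move has probability p* = (R−d)/(u−d) = 0.4444 and values discount at R = 1.08.
Terminal payoffs: V(1,0)=-15.2300, V(1,1)=21.4900
Node (0,0) S=51.0000: V=(p*·21.4900+(1−p*)·-15.2300)/1.08=1.0093; Δ=(21.4900−-15.2300)/(75.4800−38.7600)=1.0000; B=V−Δ·S=-49.9907
The time-0 hedge costs 1.0093, which is the no-arbitrage price.

(0,0): Delta=1.0000 Bond=-49.9907
V0=1.0093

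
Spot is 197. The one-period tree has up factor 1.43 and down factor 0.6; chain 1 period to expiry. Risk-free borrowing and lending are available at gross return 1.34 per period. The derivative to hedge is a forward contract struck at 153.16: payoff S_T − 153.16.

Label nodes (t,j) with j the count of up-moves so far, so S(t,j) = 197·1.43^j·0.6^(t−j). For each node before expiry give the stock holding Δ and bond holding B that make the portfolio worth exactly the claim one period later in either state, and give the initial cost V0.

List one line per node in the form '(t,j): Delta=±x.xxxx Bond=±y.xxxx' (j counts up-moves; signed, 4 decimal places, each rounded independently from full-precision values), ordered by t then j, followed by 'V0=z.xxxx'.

(0,0): Delta=1.0000 Bond=-114.2985
V0=82.7015

No-arbitrage ⇒ martingale measure with p* = (R−d)/(u−d) = 0.8916.
At expiry t=1: V(1,0)=-34.9600, V(1,1)=128.5500
  t=0,j=0: stock 197.0000 → up 281.7100 (V=128.5500), down 118.2000 (V=-34.9600). Price 82.7015; hedge Δ=1.0000, bond B=-114.2985.
Self-financing check: at every node Δ·S+B equals the discounted successor values.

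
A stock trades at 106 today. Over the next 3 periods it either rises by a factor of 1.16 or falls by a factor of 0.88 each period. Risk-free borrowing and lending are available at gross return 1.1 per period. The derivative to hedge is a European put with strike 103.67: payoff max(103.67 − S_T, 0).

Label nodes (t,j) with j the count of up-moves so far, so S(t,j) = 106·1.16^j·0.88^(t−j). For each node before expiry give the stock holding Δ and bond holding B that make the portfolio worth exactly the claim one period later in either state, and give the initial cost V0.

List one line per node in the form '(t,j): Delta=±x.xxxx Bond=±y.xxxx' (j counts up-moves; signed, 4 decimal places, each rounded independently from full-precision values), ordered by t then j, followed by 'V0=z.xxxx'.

Since d<R<u, set p* = (R−d)/(u−d) = 0.7857; price each node as the discounted p*-expectation of its children.
Terminal values V(3,·): V(3,0)=31.4340, V(3,1)=8.4498, V(3,2)=0.0000, V(3,3)=0.0000
(2,0): S=82.0864. Δ = (V_up−V_dn)/(S_up−S_dn) = (8.4498−31.4340)/(95.2202−72.2360) = -1.0000. V = [p*·8.4498 + (1−p*)·31.4340]/1.1 = 12.1591. B = V − Δ·S = 94.2455.
(2,1): S=108.2048. Δ = (V_up−V_dn)/(S_up−S_dn) = (0.0000−8.4498)/(125.5176−95.2202) = -0.2789. V = [p*·0.0000 + (1−p*)·8.4498]/1.1 = 1.6461. B = V − Δ·S = 31.8238.
(2,2): S=142.6336. Δ = (V_up−V_dn)/(S_up−S_dn) = (0.0000−0.0000)/(165.4550−125.5176) = 0.0000. V = [p*·0.0000 + (1−p*)·0.0000]/1.1 = 0.0000. B = V − Δ·S = 0.0000.
(1,0): S=93.2800. Δ = (V_up−V_dn)/(S_up−S_dn) = (1.6461−12.1591)/(108.2048−82.0864) = -0.4025. V = [p*·1.6461 + (1−p*)·12.1591]/1.1 = 3.5444. B = V − Δ·S = 41.0908.
(1,1): S=122.9600. Δ = (V_up−V_dn)/(S_up−S_dn) = (0.0000−1.6461)/(142.6336−108.2048) = -0.0478. V = [p*·0.0000 + (1−p*)·1.6461]/1.1 = 0.3207. B = V − Δ·S = 6.1994.
(0,0): S=106.0000. Δ = (V_up−V_dn)/(S_up−S_dn) = (0.3207−3.5444)/(122.9600−93.2800) = -0.1086. V = [p*·0.3207 + (1−p*)·3.5444]/1.1 = 0.9195. B = V − Δ·S = 12.4329.
Check: Δ(0,0)·S0 + B(0,0) = 0.9195 = V0.

(0,0): Delta=-0.1086 Bond=12.4329
(1,0): Delta=-0.4025 Bond=41.0908
(1,1): Delta=-0.0478 Bond=6.1994
(2,0): Delta=-1.0000 Bond=94.2455
(2,1): Delta=-0.2789 Bond=31.8238
(2,2): Delta=0.0000 Bond=0.0000
V0=0.9195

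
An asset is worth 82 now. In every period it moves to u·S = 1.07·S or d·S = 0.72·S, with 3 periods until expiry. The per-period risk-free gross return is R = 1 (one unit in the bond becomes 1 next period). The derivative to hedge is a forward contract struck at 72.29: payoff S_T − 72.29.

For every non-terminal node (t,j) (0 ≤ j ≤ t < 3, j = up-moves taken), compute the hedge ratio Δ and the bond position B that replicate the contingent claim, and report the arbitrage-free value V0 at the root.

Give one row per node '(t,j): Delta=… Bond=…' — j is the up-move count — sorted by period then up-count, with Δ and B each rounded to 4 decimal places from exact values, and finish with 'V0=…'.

(0,0): Delta=1.0000 Bond=-72.2900
(1,0): Delta=1.0000 Bond=-72.2900
(1,1): Delta=1.0000 Bond=-72.2900
(2,0): Delta=1.0000 Bond=-72.2900
(2,1): Delta=1.0000 Bond=-72.2900
(2,2): Delta=1.0000 Bond=-72.2900
V0=9.7100

Under the risk-neutral measure, an up-move has probability p* = (R−d)/(u−d) = 0.8000 and values discount at R = 1.
Terminal payoffs: V(3,0)=-41.6837, V(3,1)=-26.8056, V(3,2)=-4.6951, V(3,3)=28.1635
  t=2,j=0: stock 42.5088 → up 45.4844 (V=-26.8056), down 30.6063 (V=-41.6837). Price -29.7812; hedge Δ=1.0000, bond B=-72.2900.
  t=2,j=1: stock 63.1728 → up 67.5949 (V=-4.6951), down 45.4844 (V=-26.8056). Price -9.1172; hedge Δ=1.0000, bond B=-72.2900.
  t=2,j=2: stock 93.8818 → up 100.4535 (V=28.1635), down 67.5949 (V=-4.6951). Price 21.5918; hedge Δ=1.0000, bond B=-72.2900.
  t=1,j=0: stock 59.0400 → up 63.1728 (V=-9.1172), down 42.5088 (V=-29.7812). Price -13.2500; hedge Δ=1.0000, bond B=-72.2900.
  t=1,j=1: stock 87.7400 → up 93.8818 (V=21.5918), down 63.1728 (V=-9.1172). Price 15.4500; hedge Δ=1.0000, bond B=-72.2900.
  t=0,j=0: stock 82.0000 → up 87.7400 (V=15.4500), down 59.0400 (V=-13.2500). Price 9.7100; hedge Δ=1.0000, bond B=-72.2900.
Each (Δ,B) replicates both successor values, so the strategy is self-financing and V0 is arbitrage-free.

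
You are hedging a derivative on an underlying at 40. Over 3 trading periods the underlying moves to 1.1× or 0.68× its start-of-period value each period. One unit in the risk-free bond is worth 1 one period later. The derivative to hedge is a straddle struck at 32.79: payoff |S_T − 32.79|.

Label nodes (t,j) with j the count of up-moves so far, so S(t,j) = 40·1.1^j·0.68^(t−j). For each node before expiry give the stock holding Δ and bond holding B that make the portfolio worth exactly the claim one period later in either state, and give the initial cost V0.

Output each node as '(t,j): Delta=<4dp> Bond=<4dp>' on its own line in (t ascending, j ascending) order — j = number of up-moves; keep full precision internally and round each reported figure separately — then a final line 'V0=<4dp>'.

(0,0): Delta=0.4101 Bond=-5.4224
(1,0): Delta=-0.9837 Bond=32.4890
(1,1): Delta=0.6793 Bond=-17.2698
(2,0): Delta=-1.0000 Bond=32.7900
(2,1): Delta=-0.9806 Bond=32.3950
(2,2): Delta=1.0000 Bond=-32.7900
V0=10.9806

Risk-neutral probability p* = (R−d)/(u−d) = (1−0.68)/(1.1−0.68) = 0.7619.
At expiry t=3: V(3,0)=20.2127, V(3,1)=12.4444, V(3,2)=0.1220, V(3,3)=20.4500
Node (2,0) S=18.4960: V=(p*·12.4444+(1−p*)·20.2127)/1=14.2940; Δ=(12.4444−20.2127)/(20.3456−12.5773)=-1.0000; B=V−Δ·S=32.7900
Node (2,1) S=29.9200: V=(p*·0.1220+(1−p*)·12.4444)/1=3.0559; Δ=(0.1220−12.4444)/(32.9120−20.3456)=-0.9806; B=V−Δ·S=32.3950
Node (2,2) S=48.4000: V=(p*·20.4500+(1−p*)·0.1220)/1=15.6100; Δ=(20.4500−0.1220)/(53.2400−32.9120)=1.0000; B=V−Δ·S=-32.7900
Node (1,0) S=27.2000: V=(p*·3.0559+(1−p*)·14.2940)/1=5.7316; Δ=(3.0559−14.2940)/(29.9200−18.4960)=-0.9837; B=V−Δ·S=32.4890
Node (1,1) S=44.0000: V=(p*·15.6100+(1−p*)·3.0559)/1=12.6209; Δ=(15.6100−3.0559)/(48.4000−29.9200)=0.6793; B=V−Δ·S=-17.2698
Node (0,0) S=40.0000: V=(p*·12.6209+(1−p*)·5.7316)/1=10.9806; Δ=(12.6209−5.7316)/(44.0000−27.2000)=0.4101; B=V−Δ·S=-5.4224
Check: Δ(0,0)·S0 + B(0,0) = 10.9806 = V0.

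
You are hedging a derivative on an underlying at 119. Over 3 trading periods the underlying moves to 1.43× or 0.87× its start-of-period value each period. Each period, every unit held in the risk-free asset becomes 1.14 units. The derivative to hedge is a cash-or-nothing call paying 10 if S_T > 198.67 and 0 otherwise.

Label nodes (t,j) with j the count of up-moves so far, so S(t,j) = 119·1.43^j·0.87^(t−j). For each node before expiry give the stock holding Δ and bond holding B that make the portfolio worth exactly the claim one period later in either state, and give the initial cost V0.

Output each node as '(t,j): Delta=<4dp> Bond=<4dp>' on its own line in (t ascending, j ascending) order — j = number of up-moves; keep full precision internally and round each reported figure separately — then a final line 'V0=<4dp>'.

(0,0): Delta=0.0577 Bond=-3.6673
(1,0): Delta=0.0729 Bond=-5.7636
(1,1): Delta=0.0477 Bond=-2.4806
(2,0): Delta=0.0000 Bond=0.0000
(2,1): Delta=0.1206 Bond=-13.6278
(2,2): Delta=0.0000 Bond=8.7719
V0=3.1941

Since d<R<u, set p* = (R−d)/(u−d) = 0.4821; price each node as the discounted p*-expectation of its children.
Terminal payoffs: V(3,0)=0.0000, V(3,1)=0.0000, V(3,2)=10.0000, V(3,3)=10.0000
Node (2,0) S=90.0711: V=(p*·0.0000+(1−p*)·0.0000)/1.14=0.0000; Δ=(0.0000−0.0000)/(128.8017−78.3619)=0.0000; B=V−Δ·S=0.0000
Node (2,1) S=148.0479: V=(p*·10.0000+(1−p*)·0.0000)/1.14=4.2293; Δ=(10.0000−0.0000)/(211.7085−128.8017)=0.1206; B=V−Δ·S=-13.6278
Node (2,2) S=243.3431: V=(p*·10.0000+(1−p*)·10.0000)/1.14=8.7719; Δ=(10.0000−10.0000)/(347.9806−211.7085)=0.0000; B=V−Δ·S=8.7719
Node (1,0) S=103.5300: V=(p*·4.2293+(1−p*)·0.0000)/1.14=1.7887; Δ=(4.2293−0.0000)/(148.0479−90.0711)=0.0729; B=V−Δ·S=-5.7636
Node (1,1) S=170.1700: V=(p*·8.7719+(1−p*)·4.2293)/1.14=5.6311; Δ=(8.7719−4.2293)/(243.3431−148.0479)=0.0477; B=V−Δ·S=-2.4806
Node (0,0) S=119.0000: V=(p*·5.6311+(1−p*)·1.7887)/1.14=3.1941; Δ=(5.6311−1.7887)/(170.1700−103.5300)=0.0577; B=V−Δ·S=-3.6673
Check: Δ(0,0)·S0 + B(0,0) = 3.1941 = V0.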